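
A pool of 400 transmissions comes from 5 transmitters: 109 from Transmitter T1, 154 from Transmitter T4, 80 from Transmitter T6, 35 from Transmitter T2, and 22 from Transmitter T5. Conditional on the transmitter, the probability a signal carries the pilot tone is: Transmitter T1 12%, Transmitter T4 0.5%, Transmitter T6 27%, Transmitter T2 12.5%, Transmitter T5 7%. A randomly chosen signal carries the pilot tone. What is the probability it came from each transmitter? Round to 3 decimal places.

Transmitter T1 0.316, Transmitter T4 0.019, Transmitter T6 0.522, Transmitter T2 0.106, Transmitter T5 0.037

Unnormalized posteriors (prior × likelihood):
  Transmitter T1: 0.2725 × 0.12 = 0.0327
  Transmitter T4: 0.385 × 0.005 = 0.001925
  Transmitter T6: 0.2 × 0.27 = 0.054
  Transmitter T2: 0.0875 × 0.125 = 0.0109375
  Transmitter T5: 0.055 × 0.07 = 0.00385
Normalizing constant = 0.1034125.
P(Transmitter T1 | pilot) = 0.0327/0.1034125 ≈ 0.316
P(Transmitter T4 | pilot) = 0.001925/0.1034125 ≈ 0.019
P(Transmitter T6 | pilot) = 0.054/0.1034125 ≈ 0.522
P(Transmitter T2 | pilot) = 0.0109375/0.1034125 ≈ 0.106
P(Transmitter T5 | pilot) = 0.00385/0.1034125 ≈ 0.037
(Check: 0.316+0.019+0.522+0.106+0.037 = 1.000.)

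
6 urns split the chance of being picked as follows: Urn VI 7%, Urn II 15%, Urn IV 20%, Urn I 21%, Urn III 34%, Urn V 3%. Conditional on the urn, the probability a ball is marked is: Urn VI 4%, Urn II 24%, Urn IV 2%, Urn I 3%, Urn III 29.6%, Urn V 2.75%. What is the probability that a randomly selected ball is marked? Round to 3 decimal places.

Compute prior × likelihood for every hypothesis:
  Urn VI: 0.07 × 0.04 = 0.0028
  Urn II: 0.15 × 0.24 = 0.036
  Urn IV: 0.2 × 0.02 = 0.004
  Urn I: 0.21 × 0.03 = 0.0063
  Urn III: 0.34 × 0.296 = 0.10064
  Urn V: 0.03 × 0.0275 = 0.000825
P(marked) = 0.0028 + 0.036 + 0.004 + 0.0063 + 0.10064 + 0.000825 = 0.150565 → 0.151.

0.151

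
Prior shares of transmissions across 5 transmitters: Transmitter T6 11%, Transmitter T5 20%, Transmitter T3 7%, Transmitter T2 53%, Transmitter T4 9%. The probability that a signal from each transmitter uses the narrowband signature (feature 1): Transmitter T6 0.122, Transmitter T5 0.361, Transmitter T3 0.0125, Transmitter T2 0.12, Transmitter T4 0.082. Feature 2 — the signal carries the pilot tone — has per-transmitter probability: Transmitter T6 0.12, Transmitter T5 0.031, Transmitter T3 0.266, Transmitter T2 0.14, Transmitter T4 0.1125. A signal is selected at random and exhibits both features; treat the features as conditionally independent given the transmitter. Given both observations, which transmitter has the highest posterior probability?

Transmitter T2

By Bayes' rule, posterior ∝ prior × likelihood:
  Transmitter T6: 0.11 × 0.122 × 0.12 = 0.0016104
  Transmitter T5: 0.2 × 0.361 × 0.031 = 0.0022382
  Transmitter T3: 0.07 × 0.0125 × 0.266 = 0.00023275
  Transmitter T2: 0.53 × 0.12 × 0.14 = 0.008904
  Transmitter T4: 0.09 × 0.082 × 0.1125 = 0.00083025
Normalizing constant = 0.0138156.
Largest term belongs to Transmitter T2, so Transmitter T2 is most probable.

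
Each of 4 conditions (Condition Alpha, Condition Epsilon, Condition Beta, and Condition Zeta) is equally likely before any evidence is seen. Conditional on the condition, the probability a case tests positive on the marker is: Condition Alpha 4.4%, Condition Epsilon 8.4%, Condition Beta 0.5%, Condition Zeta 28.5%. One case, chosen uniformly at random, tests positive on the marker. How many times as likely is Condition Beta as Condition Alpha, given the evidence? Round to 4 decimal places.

Since the prior is uniform, the posterior is proportional to the likelihood:
  Condition Alpha: 0.044
  Condition Epsilon: 0.084
  Condition Beta: 0.005
  Condition Zeta: 0.285
Total = 0.418.
The ratio is 0.005 / 0.044 (the normalizer cancels) = 0.1136.

0.1136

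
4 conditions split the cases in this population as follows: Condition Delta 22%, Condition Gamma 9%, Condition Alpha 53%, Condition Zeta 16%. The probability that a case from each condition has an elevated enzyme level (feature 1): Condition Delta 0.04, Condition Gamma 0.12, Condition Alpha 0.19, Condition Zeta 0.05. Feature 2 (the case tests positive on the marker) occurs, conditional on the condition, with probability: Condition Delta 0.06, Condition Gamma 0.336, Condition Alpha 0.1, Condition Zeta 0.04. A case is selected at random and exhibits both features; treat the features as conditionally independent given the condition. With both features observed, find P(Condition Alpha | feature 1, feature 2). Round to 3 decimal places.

0.692

By Bayes' rule, posterior ∝ prior × likelihood:
  Condition Delta: 0.22 × 0.04 × 0.06 = 0.000528
  Condition Gamma: 0.09 × 0.12 × 0.336 = 0.0036288
  Condition Alpha: 0.53 × 0.19 × 0.1 = 0.01007
  Condition Zeta: 0.16 × 0.05 × 0.04 = 0.00032
Total = 0.0145468.
P(Condition Alpha | evidence) = 0.01007 / 0.0145468 ≈ 0.692.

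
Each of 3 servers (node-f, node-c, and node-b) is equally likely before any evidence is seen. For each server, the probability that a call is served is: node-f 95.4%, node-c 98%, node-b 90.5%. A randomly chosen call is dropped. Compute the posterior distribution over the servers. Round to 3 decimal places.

node-f 0.286, node-c 0.124, node-b 0.590

Taking complements, P(dropped | each) = node-f 0.046, node-c 0.02, node-b 0.095.
Since the prior is uniform, the posterior is proportional to the likelihood:
  node-f: 0.046
  node-c: 0.02
  node-b: 0.095
Normalizing constant = 0.161.
P(node-f | dropped) = 0.046/0.161 ≈ 0.286
P(node-c | dropped) = 0.02/0.161 ≈ 0.124
P(node-b | dropped) = 0.095/0.161 ≈ 0.590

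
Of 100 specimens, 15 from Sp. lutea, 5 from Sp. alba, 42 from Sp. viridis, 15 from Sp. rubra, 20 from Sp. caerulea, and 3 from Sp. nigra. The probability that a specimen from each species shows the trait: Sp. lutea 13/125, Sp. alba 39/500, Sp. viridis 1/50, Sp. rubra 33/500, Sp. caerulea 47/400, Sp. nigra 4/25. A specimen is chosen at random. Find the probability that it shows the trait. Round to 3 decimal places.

0.066

By Bayes' rule, posterior ∝ prior × likelihood:
  Sp. lutea: 0.15 × 0.104 = 0.0156
  Sp. alba: 0.05 × 0.078 = 0.0039
  Sp. viridis: 0.42 × 0.02 = 0.0084
  Sp. rubra: 0.15 × 0.066 = 0.0099
  Sp. caerulea: 0.2 × 0.1175 = 0.0235
  Sp. nigra: 0.03 × 0.16 = 0.0048
P(trait) = 0.0156 + 0.0039 + 0.0084 + 0.0099 + 0.0235 + 0.0048 = 0.0661 → 0.066.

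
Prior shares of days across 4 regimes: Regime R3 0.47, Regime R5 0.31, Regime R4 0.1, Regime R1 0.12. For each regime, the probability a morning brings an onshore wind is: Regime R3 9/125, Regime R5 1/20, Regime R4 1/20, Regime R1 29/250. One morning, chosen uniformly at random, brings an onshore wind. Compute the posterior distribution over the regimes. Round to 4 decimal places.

Regime R3 0.4958, Regime R5 0.2271, Regime R4 0.0732, Regime R1 0.2039

Compute prior × likelihood for every hypothesis:
  Regime R3: 0.47 × 0.072 = 0.03384
  Regime R5: 0.31 × 0.05 = 0.0155
  Regime R4: 0.1 × 0.05 = 0.005
  Regime R1: 0.12 × 0.116 = 0.01392
Sum = 0.06826.
P(Regime R3 | onshore) = 0.03384/0.06826 ≈ 0.4958
P(Regime R5 | onshore) = 0.0155/0.06826 ≈ 0.2271
P(Regime R4 | onshore) = 0.005/0.06826 ≈ 0.0732
P(Regime R1 | onshore) = 0.01392/0.06826 ≈ 0.2039
(Check: 0.4958+0.2271+0.0732+0.2039 = 1.0000.)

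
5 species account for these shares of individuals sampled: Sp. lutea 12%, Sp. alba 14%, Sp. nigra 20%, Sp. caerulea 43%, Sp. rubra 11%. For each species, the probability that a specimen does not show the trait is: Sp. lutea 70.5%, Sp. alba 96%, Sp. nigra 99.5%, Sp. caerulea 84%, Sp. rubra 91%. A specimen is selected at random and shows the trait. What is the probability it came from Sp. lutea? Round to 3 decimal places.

Taking complements, P(trait | each) = Sp. lutea 0.295, Sp. alba 0.04, Sp. nigra 0.005, Sp. caerulea 0.16, Sp. rubra 0.09.
By Bayes' rule, posterior ∝ prior × likelihood:
  Sp. lutea: 0.12 × 0.295 = 0.0354
  Sp. alba: 0.14 × 0.04 = 0.0056
  Sp. nigra: 0.2 × 0.005 = 0.001
  Sp. caerulea: 0.43 × 0.16 = 0.0688
  Sp. rubra: 0.11 × 0.09 = 0.0099
Sum = 0.1207.
P(Sp. lutea | evidence) = 0.0354 / 0.1207 ≈ 0.293.

0.293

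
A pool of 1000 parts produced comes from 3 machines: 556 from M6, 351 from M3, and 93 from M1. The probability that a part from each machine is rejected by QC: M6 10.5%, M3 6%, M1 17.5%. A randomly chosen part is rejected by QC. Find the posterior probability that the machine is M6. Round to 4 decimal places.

Prior × likelihood for each hypothesis:
  M6: 0.556 × 0.105 = 0.05838
  M3: 0.351 × 0.06 = 0.02106
  M1: 0.093 × 0.175 = 0.016275
Total = 0.095715.
P(M6 | evidence) = 0.05838 / 0.095715 ≈ 0.6099.

0.6099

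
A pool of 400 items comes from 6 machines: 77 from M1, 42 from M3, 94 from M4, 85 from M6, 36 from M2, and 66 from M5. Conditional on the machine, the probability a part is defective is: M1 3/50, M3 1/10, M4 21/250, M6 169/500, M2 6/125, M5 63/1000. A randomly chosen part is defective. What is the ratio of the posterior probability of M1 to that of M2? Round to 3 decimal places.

Unnormalized posteriors (prior × likelihood):
  M1: 0.1925 × 0.06 = 0.01155
  M3: 0.105 × 0.1 = 0.0105
  M4: 0.235 × 0.084 = 0.01974
  M6: 0.2125 × 0.338 = 0.071825
  M2: 0.09 × 0.048 = 0.00432
  M5: 0.165 × 0.063 = 0.010395
Sum = 0.12833.
The ratio is 0.01155 / 0.00432 (the normalizer cancels) = 2.674.

2.674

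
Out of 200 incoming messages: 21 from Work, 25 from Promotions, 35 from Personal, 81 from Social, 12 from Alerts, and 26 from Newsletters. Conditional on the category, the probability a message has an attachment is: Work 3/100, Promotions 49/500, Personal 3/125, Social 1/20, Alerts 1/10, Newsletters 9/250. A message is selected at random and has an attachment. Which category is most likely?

Prior × likelihood for each hypothesis:
  Work: 0.105 × 0.03 = 0.00315
  Promotions: 0.125 × 0.098 = 0.01225
  Personal: 0.175 × 0.024 = 0.0042
  Social: 0.405 × 0.05 = 0.02025
  Alerts: 0.06 × 0.1 = 0.006
  Newsletters: 0.13 × 0.036 = 0.00468
Sum = 0.05053.
Largest term belongs to Social, so Social is most probable.

Social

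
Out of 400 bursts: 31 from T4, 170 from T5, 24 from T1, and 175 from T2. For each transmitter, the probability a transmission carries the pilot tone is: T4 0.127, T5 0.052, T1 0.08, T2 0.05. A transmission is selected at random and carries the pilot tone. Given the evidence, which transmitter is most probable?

By Bayes' rule, posterior ∝ prior × likelihood:
  T4: 0.0775 × 0.127 = 0.0098425
  T5: 0.425 × 0.052 = 0.0221
  T1: 0.06 × 0.08 = 0.0048
  T2: 0.4375 × 0.05 = 0.021875
Sum = 0.0586175.
Largest term belongs to T5, so T5 is most probable.

T5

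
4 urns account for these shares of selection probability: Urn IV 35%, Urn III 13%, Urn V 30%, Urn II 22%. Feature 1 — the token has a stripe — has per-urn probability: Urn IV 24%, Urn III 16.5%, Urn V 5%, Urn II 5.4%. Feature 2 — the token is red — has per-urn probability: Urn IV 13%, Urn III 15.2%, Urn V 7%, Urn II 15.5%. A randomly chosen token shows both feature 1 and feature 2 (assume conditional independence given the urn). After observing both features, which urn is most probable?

Compute prior × likelihood for every hypothesis:
  Urn IV: 0.35 × 0.24 × 0.13 = 0.01092
  Urn III: 0.13 × 0.165 × 0.152 = 0.0032604
  Urn V: 0.3 × 0.05 × 0.07 = 0.00105
  Urn II: 0.22 × 0.054 × 0.155 = 0.0018414
Sum = 0.0170718.
Largest term belongs to Urn IV, so Urn IV is most probable.

Urn IV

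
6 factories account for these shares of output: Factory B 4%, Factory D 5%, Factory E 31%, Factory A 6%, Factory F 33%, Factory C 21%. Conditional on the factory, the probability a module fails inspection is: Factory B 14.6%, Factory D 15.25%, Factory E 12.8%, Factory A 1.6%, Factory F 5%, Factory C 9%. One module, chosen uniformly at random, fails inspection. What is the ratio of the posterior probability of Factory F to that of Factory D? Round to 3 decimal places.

Compute prior × likelihood for every hypothesis:
  Factory B: 0.04 × 0.146 = 0.00584
  Factory D: 0.05 × 0.1525 = 0.007625
  Factory E: 0.31 × 0.128 = 0.03968
  Factory A: 0.06 × 0.016 = 0.00096
  Factory F: 0.33 × 0.05 = 0.0165
  Factory C: 0.21 × 0.09 = 0.0189
Normalizing constant = 0.089505.
The ratio is 0.0165 / 0.007625 (the normalizer cancels) = 2.164.

2.164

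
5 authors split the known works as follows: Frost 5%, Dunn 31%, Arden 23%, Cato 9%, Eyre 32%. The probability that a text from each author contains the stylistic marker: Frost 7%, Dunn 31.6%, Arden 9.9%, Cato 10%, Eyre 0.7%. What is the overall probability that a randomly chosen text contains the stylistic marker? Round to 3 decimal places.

0.135

Prior × likelihood for each hypothesis:
  Frost: 0.05 × 0.07 = 0.0035
  Dunn: 0.31 × 0.316 = 0.09796
  Arden: 0.23 × 0.099 = 0.02277
  Cato: 0.09 × 0.1 = 0.009
  Eyre: 0.32 × 0.007 = 0.00224
P(marker) = 0.0035 + 0.09796 + 0.02277 + 0.009 + 0.00224 = 0.13547 → 0.135.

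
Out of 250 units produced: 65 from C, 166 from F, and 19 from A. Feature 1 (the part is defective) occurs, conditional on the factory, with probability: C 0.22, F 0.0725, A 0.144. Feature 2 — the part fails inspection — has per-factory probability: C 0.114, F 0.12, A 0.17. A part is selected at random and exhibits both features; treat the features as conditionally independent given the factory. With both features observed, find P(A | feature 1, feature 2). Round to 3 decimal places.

0.131

Prior × likelihood for each hypothesis:
  C: 0.26 × 0.22 × 0.114 = 0.0065208
  F: 0.664 × 0.0725 × 0.12 = 0.0057768
  A: 0.076 × 0.144 × 0.17 = 0.00186048
Normalizing constant = 0.01415808.
P(A | evidence) = 0.00186048 / 0.01415808 ≈ 0.131.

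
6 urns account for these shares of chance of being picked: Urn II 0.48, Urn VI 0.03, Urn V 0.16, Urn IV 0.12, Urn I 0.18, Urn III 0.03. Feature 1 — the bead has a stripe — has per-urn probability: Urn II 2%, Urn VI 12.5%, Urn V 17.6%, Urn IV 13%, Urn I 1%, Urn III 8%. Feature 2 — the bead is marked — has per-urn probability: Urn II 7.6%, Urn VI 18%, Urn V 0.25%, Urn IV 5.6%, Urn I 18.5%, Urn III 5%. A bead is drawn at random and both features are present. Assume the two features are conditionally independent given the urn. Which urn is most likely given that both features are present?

Prior × likelihood for each hypothesis:
  Urn II: 0.48 × 0.02 × 0.076 = 0.0007296
  Urn VI: 0.03 × 0.125 × 0.18 = 0.000675
  Urn V: 0.16 × 0.176 × 0.0025 = 0.0000704
  Urn IV: 0.12 × 0.13 × 0.056 = 0.0008736
  Urn I: 0.18 × 0.01 × 0.185 = 0.000333
  Urn III: 0.03 × 0.08 × 0.05 = 0.00012
Total = 0.0028016.
Largest term belongs to Urn IV, so Urn IV is most probable.

Urn IV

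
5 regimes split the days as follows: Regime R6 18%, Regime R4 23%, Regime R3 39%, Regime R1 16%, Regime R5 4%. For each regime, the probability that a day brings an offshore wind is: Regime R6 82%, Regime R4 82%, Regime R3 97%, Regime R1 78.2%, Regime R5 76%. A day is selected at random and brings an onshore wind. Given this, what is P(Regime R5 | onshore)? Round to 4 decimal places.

Taking complements, P(onshore | each) = Regime R6 0.18, Regime R4 0.18, Regime R3 0.03, Regime R1 0.218, Regime R5 0.24.
Unnormalized posteriors (prior × likelihood):
  Regime R6: 0.18 × 0.18 = 0.0324
  Regime R4: 0.23 × 0.18 = 0.0414
  Regime R3: 0.39 × 0.03 = 0.0117
  Regime R1: 0.16 × 0.218 = 0.03488
  Regime R5: 0.04 × 0.24 = 0.0096
Normalizing constant = 0.12998.
P(Regime R5 | evidence) = 0.0096 / 0.12998 ≈ 0.0739.

0.0739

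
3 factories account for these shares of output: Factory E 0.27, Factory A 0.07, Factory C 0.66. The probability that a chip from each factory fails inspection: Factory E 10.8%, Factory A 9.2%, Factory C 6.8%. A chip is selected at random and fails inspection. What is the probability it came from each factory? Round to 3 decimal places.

Factory E 0.362, Factory A 0.080, Factory C 0.558

Prior × likelihood for each hypothesis:
  Factory E: 0.27 × 0.108 = 0.02916
  Factory A: 0.07 × 0.092 = 0.00644
  Factory C: 0.66 × 0.068 = 0.04488
Normalizing constant = 0.08048.
P(Factory E | nonconforming) = 0.02916/0.08048 ≈ 0.362
P(Factory A | nonconforming) = 0.00644/0.08048 ≈ 0.080
P(Factory C | nonconforming) = 0.04488/0.08048 ≈ 0.558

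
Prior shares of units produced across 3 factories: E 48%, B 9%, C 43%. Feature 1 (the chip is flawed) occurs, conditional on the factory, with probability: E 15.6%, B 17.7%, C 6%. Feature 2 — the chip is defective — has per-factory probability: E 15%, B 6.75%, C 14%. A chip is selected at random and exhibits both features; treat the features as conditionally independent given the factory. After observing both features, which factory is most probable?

E

By Bayes' rule, posterior ∝ prior × likelihood:
  E: 0.48 × 0.156 × 0.15 = 0.011232
  B: 0.09 × 0.177 × 0.0675 = 0.001075275
  C: 0.43 × 0.06 × 0.14 = 0.003612
Sum = 0.015919275.
Largest term belongs to E, so E is most probable.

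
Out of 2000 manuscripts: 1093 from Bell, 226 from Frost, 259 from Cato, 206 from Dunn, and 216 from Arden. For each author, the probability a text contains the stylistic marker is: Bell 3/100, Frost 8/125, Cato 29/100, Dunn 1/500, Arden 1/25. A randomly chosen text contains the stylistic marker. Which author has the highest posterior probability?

Unnormalized posteriors (prior × likelihood):
  Bell: 0.5465 × 0.03 = 0.016395
  Frost: 0.113 × 0.064 = 0.007232
  Cato: 0.1295 × 0.29 = 0.037555
  Dunn: 0.103 × 0.002 = 0.000206
  Arden: 0.108 × 0.04 = 0.00432
Sum = 0.065708.
Largest term belongs to Cato, so Cato is most probable.

Cato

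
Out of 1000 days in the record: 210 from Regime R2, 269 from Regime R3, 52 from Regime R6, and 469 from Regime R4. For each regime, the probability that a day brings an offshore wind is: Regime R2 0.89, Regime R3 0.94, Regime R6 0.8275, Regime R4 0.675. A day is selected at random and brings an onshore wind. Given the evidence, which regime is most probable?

Regime R4

Taking complements, P(onshore | each) = Regime R2 0.11, Regime R3 0.06, Regime R6 0.1725, Regime R4 0.325.
Compute prior × likelihood for every hypothesis:
  Regime R2: 0.21 × 0.11 = 0.0231
  Regime R3: 0.269 × 0.06 = 0.01614
  Regime R6: 0.052 × 0.1725 = 0.00897
  Regime R4: 0.469 × 0.325 = 0.152425
Total = 0.200635.
Largest term belongs to Regime R4, so Regime R4 is most probable.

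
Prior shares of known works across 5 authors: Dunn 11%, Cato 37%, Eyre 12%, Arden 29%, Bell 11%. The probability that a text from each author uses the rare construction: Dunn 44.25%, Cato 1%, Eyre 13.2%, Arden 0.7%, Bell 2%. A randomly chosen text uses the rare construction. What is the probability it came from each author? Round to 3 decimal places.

Compute prior × likelihood for every hypothesis:
  Dunn: 0.11 × 0.4425 = 0.048675
  Cato: 0.37 × 0.01 = 0.0037
  Eyre: 0.12 × 0.132 = 0.01584
  Arden: 0.29 × 0.007 = 0.00203
  Bell: 0.11 × 0.02 = 0.0022
Sum = 0.072445.
P(Dunn | rare-form) = 0.048675/0.072445 ≈ 0.672
P(Cato | rare-form) = 0.0037/0.072445 ≈ 0.051
P(Eyre | rare-form) = 0.01584/0.072445 ≈ 0.219
P(Arden | rare-form) = 0.00203/0.072445 ≈ 0.028
P(Bell | rare-form) = 0.0022/0.072445 ≈ 0.030

Dunn 0.672, Cato 0.051, Eyre 0.219, Arden 0.028, Bell 0.030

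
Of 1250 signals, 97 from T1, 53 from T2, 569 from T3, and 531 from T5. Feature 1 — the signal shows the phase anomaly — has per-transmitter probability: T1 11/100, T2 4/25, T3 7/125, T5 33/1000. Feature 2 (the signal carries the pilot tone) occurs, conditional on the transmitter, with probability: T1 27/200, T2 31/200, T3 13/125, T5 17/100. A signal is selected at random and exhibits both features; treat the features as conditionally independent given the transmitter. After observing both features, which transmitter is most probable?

By Bayes' rule, posterior ∝ prior × likelihood:
  T1: 0.0776 × 0.11 × 0.135 = 0.00115236
  T2: 0.0424 × 0.16 × 0.155 = 0.00105152
  T3: 0.4552 × 0.056 × 0.104 = 0.0026510848
  T5: 0.4248 × 0.033 × 0.17 = 0.002383128
Sum = 0.0072380928.
Largest term belongs to T3, so T3 is most probable.

T3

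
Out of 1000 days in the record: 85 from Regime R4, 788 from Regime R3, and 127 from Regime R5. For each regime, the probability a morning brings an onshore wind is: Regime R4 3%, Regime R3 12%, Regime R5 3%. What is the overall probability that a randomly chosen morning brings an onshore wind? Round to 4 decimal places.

0.1009

Prior × likelihood for each hypothesis:
  Regime R4: 0.085 × 0.03 = 0.00255
  Regime R3: 0.788 × 0.12 = 0.09456
  Regime R5: 0.127 × 0.03 = 0.00381
P(onshore) = 0.00255 + 0.09456 + 0.00381 = 0.10092 → 0.1009.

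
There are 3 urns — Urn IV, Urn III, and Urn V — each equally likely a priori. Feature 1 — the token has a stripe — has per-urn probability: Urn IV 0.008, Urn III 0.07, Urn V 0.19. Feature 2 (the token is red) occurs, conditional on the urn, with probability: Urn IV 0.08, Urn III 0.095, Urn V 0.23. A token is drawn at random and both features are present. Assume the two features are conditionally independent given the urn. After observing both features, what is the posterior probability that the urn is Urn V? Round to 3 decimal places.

0.857

Since the prior is uniform, the posterior is proportional to the likelihood:
  Urn IV: 0.008 × 0.08 = 0.00064
  Urn III: 0.07 × 0.095 = 0.00665
  Urn V: 0.19 × 0.23 = 0.0437
Sum = 0.05099.
P(Urn V | evidence) = 0.0437 / 0.05099 ≈ 0.857.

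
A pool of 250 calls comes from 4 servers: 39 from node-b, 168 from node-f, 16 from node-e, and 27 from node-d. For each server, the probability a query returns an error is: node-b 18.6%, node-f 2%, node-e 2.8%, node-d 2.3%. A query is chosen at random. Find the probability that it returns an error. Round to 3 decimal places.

By Bayes' rule, posterior ∝ prior × likelihood:
  node-b: 0.156 × 0.186 = 0.029016
  node-f: 0.672 × 0.02 = 0.01344
  node-e: 0.064 × 0.028 = 0.001792
  node-d: 0.108 × 0.023 = 0.002484
P(error) = 0.029016 + 0.01344 + 0.001792 + 0.002484 = 0.046732 → 0.047.

0.047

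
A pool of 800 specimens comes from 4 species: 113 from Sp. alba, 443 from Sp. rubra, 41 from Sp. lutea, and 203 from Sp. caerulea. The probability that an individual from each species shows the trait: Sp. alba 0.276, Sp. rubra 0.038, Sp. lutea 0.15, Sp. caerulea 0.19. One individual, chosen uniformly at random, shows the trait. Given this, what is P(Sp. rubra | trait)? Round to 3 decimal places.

0.182

Compute prior × likelihood for every hypothesis:
  Sp. alba: 0.14125 × 0.276 = 0.038985
  Sp. rubra: 0.55375 × 0.038 = 0.0210425
  Sp. lutea: 0.05125 × 0.15 = 0.0076875
  Sp. caerulea: 0.25375 × 0.19 = 0.0482125
Normalizing constant = 0.1159275.
P(Sp. rubra | evidence) = 0.0210425 / 0.1159275 ≈ 0.182.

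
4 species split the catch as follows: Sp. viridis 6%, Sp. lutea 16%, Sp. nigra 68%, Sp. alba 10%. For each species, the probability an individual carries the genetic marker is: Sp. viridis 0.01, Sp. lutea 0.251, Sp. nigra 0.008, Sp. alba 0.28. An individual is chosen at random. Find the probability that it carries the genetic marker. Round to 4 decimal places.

0.0742

Prior × likelihood for each hypothesis:
  Sp. viridis: 0.06 × 0.01 = 0.0006
  Sp. lutea: 0.16 × 0.251 = 0.04016
  Sp. nigra: 0.68 × 0.008 = 0.00544
  Sp. alba: 0.1 × 0.28 = 0.028
P(marker) = 0.0006 + 0.04016 + 0.00544 + 0.028 = 0.0742 → 0.0742.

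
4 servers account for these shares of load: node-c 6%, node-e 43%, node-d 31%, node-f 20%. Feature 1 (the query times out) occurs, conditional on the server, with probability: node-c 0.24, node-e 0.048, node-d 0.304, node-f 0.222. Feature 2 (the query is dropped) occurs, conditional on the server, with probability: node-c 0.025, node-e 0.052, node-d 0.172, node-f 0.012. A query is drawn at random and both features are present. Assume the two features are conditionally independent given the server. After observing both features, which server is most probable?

Prior × likelihood for each hypothesis:
  node-c: 0.06 × 0.24 × 0.025 = 0.00036
  node-e: 0.43 × 0.048 × 0.052 = 0.00107328
  node-d: 0.31 × 0.304 × 0.172 = 0.01620928
  node-f: 0.2 × 0.222 × 0.012 = 0.0005328
Sum = 0.01817536.
Largest term belongs to node-d, so node-d is most probable.

node-d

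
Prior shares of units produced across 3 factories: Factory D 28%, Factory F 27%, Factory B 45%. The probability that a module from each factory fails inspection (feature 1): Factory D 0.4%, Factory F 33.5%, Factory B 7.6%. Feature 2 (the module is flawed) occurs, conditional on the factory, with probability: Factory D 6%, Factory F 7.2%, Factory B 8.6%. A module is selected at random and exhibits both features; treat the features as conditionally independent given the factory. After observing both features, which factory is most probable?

By Bayes' rule, posterior ∝ prior × likelihood:
  Factory D: 0.28 × 0.004 × 0.06 = 0.0000672
  Factory F: 0.27 × 0.335 × 0.072 = 0.0065124
  Factory B: 0.45 × 0.076 × 0.086 = 0.0029412
Total = 0.0095208.
Largest term belongs to Factory F, so Factory F is most probable.

Factory F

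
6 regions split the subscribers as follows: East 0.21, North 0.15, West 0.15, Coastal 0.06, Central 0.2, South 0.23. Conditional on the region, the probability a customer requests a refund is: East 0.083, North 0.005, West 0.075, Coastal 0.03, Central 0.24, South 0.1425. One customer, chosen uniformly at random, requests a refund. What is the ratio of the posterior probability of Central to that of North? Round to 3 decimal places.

Unnormalized posteriors (prior × likelihood):
  East: 0.21 × 0.083 = 0.01743
  North: 0.15 × 0.005 = 0.00075
  West: 0.15 × 0.075 = 0.01125
  Coastal: 0.06 × 0.03 = 0.0018
  Central: 0.2 × 0.24 = 0.048
  South: 0.23 × 0.1425 = 0.032775
Total = 0.112005.
The ratio is 0.048 / 0.00075 (the normalizer cancels) = 64.000.

64.000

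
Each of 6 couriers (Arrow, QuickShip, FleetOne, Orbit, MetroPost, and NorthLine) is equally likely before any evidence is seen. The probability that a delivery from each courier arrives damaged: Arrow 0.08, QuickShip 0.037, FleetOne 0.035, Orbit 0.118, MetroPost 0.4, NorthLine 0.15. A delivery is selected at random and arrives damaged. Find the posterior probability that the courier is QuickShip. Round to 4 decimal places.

With a uniform prior (1/6 each), posterior ∝ likelihood:
  Arrow: 0.08
  QuickShip: 0.037
  FleetOne: 0.035
  Orbit: 0.118
  MetroPost: 0.4
  NorthLine: 0.15
Normalizing constant = 0.82.
P(QuickShip | evidence) = 0.037 / 0.82 ≈ 0.0451.

0.0451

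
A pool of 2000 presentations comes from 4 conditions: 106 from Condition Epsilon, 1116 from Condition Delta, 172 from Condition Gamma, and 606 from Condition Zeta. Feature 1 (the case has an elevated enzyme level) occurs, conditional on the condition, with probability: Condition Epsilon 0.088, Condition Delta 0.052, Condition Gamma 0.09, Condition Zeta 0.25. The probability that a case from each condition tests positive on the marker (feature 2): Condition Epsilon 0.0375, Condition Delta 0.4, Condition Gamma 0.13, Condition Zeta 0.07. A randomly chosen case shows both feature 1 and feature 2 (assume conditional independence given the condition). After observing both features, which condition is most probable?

Prior × likelihood for each hypothesis:
  Condition Epsilon: 0.053 × 0.088 × 0.0375 = 0.0001749
  Condition Delta: 0.558 × 0.052 × 0.4 = 0.0116064
  Condition Gamma: 0.086 × 0.09 × 0.13 = 0.0010062
  Condition Zeta: 0.303 × 0.25 × 0.07 = 0.0053025
Total = 0.01809.
Largest term belongs to Condition Delta, so Condition Delta is most probable.

Condition Delta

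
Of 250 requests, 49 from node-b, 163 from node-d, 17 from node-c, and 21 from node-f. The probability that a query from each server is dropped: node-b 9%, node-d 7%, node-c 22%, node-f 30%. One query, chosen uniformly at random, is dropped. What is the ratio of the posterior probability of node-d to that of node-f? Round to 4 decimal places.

1.8111

Unnormalized posteriors (prior × likelihood):
  node-b: 0.196 × 0.09 = 0.01764
  node-d: 0.652 × 0.07 = 0.04564
  node-c: 0.068 × 0.22 = 0.01496
  node-f: 0.084 × 0.3 = 0.0252
Sum = 0.10344.
The ratio is 0.04564 / 0.0252 (the normalizer cancels) = 1.8111.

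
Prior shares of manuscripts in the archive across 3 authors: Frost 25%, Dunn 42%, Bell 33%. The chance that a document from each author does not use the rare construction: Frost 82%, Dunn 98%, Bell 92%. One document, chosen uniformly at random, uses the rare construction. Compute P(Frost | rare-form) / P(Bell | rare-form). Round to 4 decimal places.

1.7045

Taking complements, P(rare-form | each) = Frost 0.18, Dunn 0.02, Bell 0.08.
Compute prior × likelihood for every hypothesis:
  Frost: 0.25 × 0.18 = 0.045
  Dunn: 0.42 × 0.02 = 0.0084
  Bell: 0.33 × 0.08 = 0.0264
Normalizing constant = 0.0798.
The ratio is 0.045 / 0.0264 (the normalizer cancels) = 1.7045.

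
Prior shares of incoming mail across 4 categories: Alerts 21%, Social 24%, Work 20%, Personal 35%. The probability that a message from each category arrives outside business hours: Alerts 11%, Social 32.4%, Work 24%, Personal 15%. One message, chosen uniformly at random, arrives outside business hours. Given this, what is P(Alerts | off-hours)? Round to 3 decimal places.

0.115

Prior × likelihood for each hypothesis:
  Alerts: 0.21 × 0.11 = 0.0231
  Social: 0.24 × 0.324 = 0.07776
  Work: 0.2 × 0.24 = 0.048
  Personal: 0.35 × 0.15 = 0.0525
Total = 0.20136.
P(Alerts | evidence) = 0.0231 / 0.20136 ≈ 0.115.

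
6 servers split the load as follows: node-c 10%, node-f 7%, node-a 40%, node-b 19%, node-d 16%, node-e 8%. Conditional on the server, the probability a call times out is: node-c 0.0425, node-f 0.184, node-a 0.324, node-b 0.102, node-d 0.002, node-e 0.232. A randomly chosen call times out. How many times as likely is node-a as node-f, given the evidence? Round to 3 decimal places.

Unnormalized posteriors (prior × likelihood):
  node-c: 0.1 × 0.0425 = 0.00425
  node-f: 0.07 × 0.184 = 0.01288
  node-a: 0.4 × 0.324 = 0.1296
  node-b: 0.19 × 0.102 = 0.01938
  node-d: 0.16 × 0.002 = 0.00032
  node-e: 0.08 × 0.232 = 0.01856
Normalizing constant = 0.18499.
The ratio is 0.1296 / 0.01288 (the normalizer cancels) = 10.062.

10.062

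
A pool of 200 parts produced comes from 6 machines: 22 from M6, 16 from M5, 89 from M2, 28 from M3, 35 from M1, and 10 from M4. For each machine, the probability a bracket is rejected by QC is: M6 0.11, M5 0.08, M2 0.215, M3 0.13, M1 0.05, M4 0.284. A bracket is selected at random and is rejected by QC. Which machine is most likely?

By Bayes' rule, posterior ∝ prior × likelihood:
  M6: 0.11 × 0.11 = 0.0121
  M5: 0.08 × 0.08 = 0.0064
  M2: 0.445 × 0.215 = 0.095675
  M3: 0.14 × 0.13 = 0.0182
  M1: 0.175 × 0.05 = 0.00875
  M4: 0.05 × 0.284 = 0.0142
Normalizing constant = 0.155325.
Largest term belongs to M2, so M2 is most probable.

M2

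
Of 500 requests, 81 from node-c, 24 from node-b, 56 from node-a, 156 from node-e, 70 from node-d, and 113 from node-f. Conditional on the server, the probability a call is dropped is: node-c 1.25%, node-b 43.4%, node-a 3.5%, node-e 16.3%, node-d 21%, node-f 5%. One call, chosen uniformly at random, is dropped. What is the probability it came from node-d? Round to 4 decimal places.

Compute prior × likelihood for every hypothesis:
  node-c: 0.162 × 0.0125 = 0.002025
  node-b: 0.048 × 0.434 = 0.020832
  node-a: 0.112 × 0.035 = 0.00392
  node-e: 0.312 × 0.163 = 0.050856
  node-d: 0.14 × 0.21 = 0.0294
  node-f: 0.226 × 0.05 = 0.0113
Total = 0.118333.
P(node-d | evidence) = 0.0294 / 0.118333 ≈ 0.2485.

0.2485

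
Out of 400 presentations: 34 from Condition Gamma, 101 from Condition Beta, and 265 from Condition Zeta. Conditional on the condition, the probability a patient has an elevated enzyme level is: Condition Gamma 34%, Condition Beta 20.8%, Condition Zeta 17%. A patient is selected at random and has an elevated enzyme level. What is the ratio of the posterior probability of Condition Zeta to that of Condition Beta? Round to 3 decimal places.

2.144

Prior × likelihood for each hypothesis:
  Condition Gamma: 0.085 × 0.34 = 0.0289
  Condition Beta: 0.2525 × 0.208 = 0.05252
  Condition Zeta: 0.6625 × 0.17 = 0.112625
Normalizing constant = 0.194045.
The ratio is 0.112625 / 0.05252 (the normalizer cancels) = 2.144.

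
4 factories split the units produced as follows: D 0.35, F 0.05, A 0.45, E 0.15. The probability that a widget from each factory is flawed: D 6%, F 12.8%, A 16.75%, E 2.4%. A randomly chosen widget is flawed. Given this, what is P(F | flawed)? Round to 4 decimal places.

0.0602

Prior × likelihood for each hypothesis:
  D: 0.35 × 0.06 = 0.021
  F: 0.05 × 0.128 = 0.0064
  A: 0.45 × 0.1675 = 0.075375
  E: 0.15 × 0.024 = 0.0036
Sum = 0.106375.
P(F | evidence) = 0.0064 / 0.106375 ≈ 0.0602.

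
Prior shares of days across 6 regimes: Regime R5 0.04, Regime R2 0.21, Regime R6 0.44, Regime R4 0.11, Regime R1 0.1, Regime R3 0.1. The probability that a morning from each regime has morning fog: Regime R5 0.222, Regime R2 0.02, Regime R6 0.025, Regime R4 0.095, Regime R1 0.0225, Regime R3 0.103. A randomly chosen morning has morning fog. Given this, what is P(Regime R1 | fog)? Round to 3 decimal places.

0.048

Unnormalized posteriors (prior × likelihood):
  Regime R5: 0.04 × 0.222 = 0.00888
  Regime R2: 0.21 × 0.02 = 0.0042
  Regime R6: 0.44 × 0.025 = 0.011
  Regime R4: 0.11 × 0.095 = 0.01045
  Regime R1: 0.1 × 0.0225 = 0.00225
  Regime R3: 0.1 × 0.103 = 0.0103
Sum = 0.04708.
P(Regime R1 | evidence) = 0.00225 / 0.04708 ≈ 0.048.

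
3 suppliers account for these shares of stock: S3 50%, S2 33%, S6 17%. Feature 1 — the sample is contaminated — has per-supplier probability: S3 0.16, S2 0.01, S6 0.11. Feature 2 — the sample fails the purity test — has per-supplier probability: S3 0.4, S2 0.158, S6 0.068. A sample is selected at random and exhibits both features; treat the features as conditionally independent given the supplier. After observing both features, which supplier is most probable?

Compute prior × likelihood for every hypothesis:
  S3: 0.5 × 0.16 × 0.4 = 0.032
  S2: 0.33 × 0.01 × 0.158 = 0.0005214
  S6: 0.17 × 0.11 × 0.068 = 0.0012716
Total = 0.033793.
Largest term belongs to S3, so S3 is most probable.

S3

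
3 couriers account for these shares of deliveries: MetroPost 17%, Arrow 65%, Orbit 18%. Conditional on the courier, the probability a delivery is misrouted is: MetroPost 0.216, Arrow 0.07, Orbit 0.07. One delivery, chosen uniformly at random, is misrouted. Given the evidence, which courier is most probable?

Compute prior × likelihood for every hypothesis:
  MetroPost: 0.17 × 0.216 = 0.03672
  Arrow: 0.65 × 0.07 = 0.0455
  Orbit: 0.18 × 0.07 = 0.0126
Normalizing constant = 0.09482.
Largest term belongs to Arrow, so Arrow is most probable.

Arrow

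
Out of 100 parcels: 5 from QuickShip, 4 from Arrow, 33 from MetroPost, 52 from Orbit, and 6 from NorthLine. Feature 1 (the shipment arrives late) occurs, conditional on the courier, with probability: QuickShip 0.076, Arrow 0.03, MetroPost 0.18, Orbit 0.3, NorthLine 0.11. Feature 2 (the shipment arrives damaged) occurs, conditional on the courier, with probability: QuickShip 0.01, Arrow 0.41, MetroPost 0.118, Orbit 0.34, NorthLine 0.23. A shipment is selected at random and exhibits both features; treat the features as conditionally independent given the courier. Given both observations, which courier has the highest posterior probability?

Orbit

Compute prior × likelihood for every hypothesis:
  QuickShip: 0.05 × 0.076 × 0.01 = 0.000038
  Arrow: 0.04 × 0.03 × 0.41 = 0.000492
  MetroPost: 0.33 × 0.18 × 0.118 = 0.0070092
  Orbit: 0.52 × 0.3 × 0.34 = 0.05304
  NorthLine: 0.06 × 0.11 × 0.23 = 0.001518
Total = 0.0620972.
Largest term belongs to Orbit, so Orbit is most probable.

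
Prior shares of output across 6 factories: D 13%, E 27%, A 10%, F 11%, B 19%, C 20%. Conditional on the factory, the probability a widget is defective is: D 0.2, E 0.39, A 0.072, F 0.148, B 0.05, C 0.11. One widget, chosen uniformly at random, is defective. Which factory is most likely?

Unnormalized posteriors (prior × likelihood):
  D: 0.13 × 0.2 = 0.026
  E: 0.27 × 0.39 = 0.1053
  A: 0.1 × 0.072 = 0.0072
  F: 0.11 × 0.148 = 0.01628
  B: 0.19 × 0.05 = 0.0095
  C: 0.2 × 0.11 = 0.022
Total = 0.18628.
Largest term belongs to E, so E is most probable.

E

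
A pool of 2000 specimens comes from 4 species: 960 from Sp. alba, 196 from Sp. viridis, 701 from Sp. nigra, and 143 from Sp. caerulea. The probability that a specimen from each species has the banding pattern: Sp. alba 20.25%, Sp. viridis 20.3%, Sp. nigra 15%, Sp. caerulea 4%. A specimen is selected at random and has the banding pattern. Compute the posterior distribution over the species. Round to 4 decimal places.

Sp. alba 0.5634, Sp. viridis 0.1153, Sp. nigra 0.3047, Sp. caerulea 0.0166

By Bayes' rule, posterior ∝ prior × likelihood:
  Sp. alba: 0.48 × 0.2025 = 0.0972
  Sp. viridis: 0.098 × 0.203 = 0.019894
  Sp. nigra: 0.3505 × 0.15 = 0.052575
  Sp. caerulea: 0.0715 × 0.04 = 0.00286
Sum = 0.172529.
P(Sp. alba | banded) = 0.0972/0.172529 ≈ 0.5634
P(Sp. viridis | banded) = 0.019894/0.172529 ≈ 0.1153
P(Sp. nigra | banded) = 0.052575/0.172529 ≈ 0.3047
P(Sp. caerulea | banded) = 0.00286/0.172529 ≈ 0.0166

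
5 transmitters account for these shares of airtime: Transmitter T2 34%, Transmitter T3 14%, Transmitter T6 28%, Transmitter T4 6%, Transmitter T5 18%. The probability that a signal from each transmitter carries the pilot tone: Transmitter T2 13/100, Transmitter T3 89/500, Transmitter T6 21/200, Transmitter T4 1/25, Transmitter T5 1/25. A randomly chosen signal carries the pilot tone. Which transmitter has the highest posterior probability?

By Bayes' rule, posterior ∝ prior × likelihood:
  Transmitter T2: 0.34 × 0.13 = 0.0442
  Transmitter T3: 0.14 × 0.178 = 0.02492
  Transmitter T6: 0.28 × 0.105 = 0.0294
  Transmitter T4: 0.06 × 0.04 = 0.0024
  Transmitter T5: 0.18 × 0.04 = 0.0072
Total = 0.10812.
Largest term belongs to Transmitter T2, so Transmitter T2 is most probable.

Transmitter T2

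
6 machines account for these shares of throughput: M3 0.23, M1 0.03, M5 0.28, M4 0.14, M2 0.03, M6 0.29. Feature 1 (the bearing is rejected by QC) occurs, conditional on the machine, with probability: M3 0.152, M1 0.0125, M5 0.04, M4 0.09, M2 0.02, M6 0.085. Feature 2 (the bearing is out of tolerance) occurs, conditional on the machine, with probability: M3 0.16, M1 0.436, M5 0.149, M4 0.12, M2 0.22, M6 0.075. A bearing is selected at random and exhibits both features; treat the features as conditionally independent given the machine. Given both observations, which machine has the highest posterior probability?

M3

Compute prior × likelihood for every hypothesis:
  M3: 0.23 × 0.152 × 0.16 = 0.0055936
  M1: 0.03 × 0.0125 × 0.436 = 0.0001635
  M5: 0.28 × 0.04 × 0.149 = 0.0016688
  M4: 0.14 × 0.09 × 0.12 = 0.001512
  M2: 0.03 × 0.02 × 0.22 = 0.000132
  M6: 0.29 × 0.085 × 0.075 = 0.00184875
Total = 0.01091865.
Largest term belongs to M3, so M3 is most probable.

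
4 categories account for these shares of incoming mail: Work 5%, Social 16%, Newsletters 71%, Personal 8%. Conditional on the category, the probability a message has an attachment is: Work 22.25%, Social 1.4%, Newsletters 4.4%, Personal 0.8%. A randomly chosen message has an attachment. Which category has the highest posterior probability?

Newsletters

Prior × likelihood for each hypothesis:
  Work: 0.05 × 0.2225 = 0.011125
  Social: 0.16 × 0.014 = 0.00224
  Newsletters: 0.71 × 0.044 = 0.03124
  Personal: 0.08 × 0.008 = 0.00064
Normalizing constant = 0.045245.
Largest term belongs to Newsletters, so Newsletters is most probable.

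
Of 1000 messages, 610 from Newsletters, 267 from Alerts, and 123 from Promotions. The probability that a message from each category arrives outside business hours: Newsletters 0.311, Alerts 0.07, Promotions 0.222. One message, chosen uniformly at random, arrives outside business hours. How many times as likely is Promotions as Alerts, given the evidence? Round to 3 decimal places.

1.461

Prior × likelihood for each hypothesis:
  Newsletters: 0.61 × 0.311 = 0.18971
  Alerts: 0.267 × 0.07 = 0.01869
  Promotions: 0.123 × 0.222 = 0.027306
Total = 0.235706.
The ratio is 0.027306 / 0.01869 (the normalizer cancels) = 1.461.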